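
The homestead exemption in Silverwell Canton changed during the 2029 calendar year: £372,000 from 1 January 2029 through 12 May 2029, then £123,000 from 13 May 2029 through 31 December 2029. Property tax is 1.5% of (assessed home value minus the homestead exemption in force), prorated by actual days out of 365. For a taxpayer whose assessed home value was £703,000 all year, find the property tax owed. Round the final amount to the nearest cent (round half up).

1 January – 12 May 2029: 132 days, exemption £372,000 → (£703,000 − £372,000) × 1.5% × 132/365 = £1,795.5616
13 May – 31 December 2029: 233 days, exemption £123,000 → (£703,000 − £123,000) × 1.5% × 233/365 = £5,553.6986
Total = £7,349.2603

£7,349.26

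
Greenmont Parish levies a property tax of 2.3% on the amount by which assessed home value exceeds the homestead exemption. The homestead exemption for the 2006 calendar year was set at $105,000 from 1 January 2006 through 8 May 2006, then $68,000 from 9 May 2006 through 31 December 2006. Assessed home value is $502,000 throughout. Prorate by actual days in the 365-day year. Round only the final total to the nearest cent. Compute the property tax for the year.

1 January – 8 May 2006: 128 days, exemption $105,000 → ($502,000 − $105,000) × 2.3% × 128/365 = $3,202.1041
9 May – 31 December 2006: 237 days, exemption $68,000 → ($502,000 − $68,000) × 2.3% × 237/365 = $6,481.4630
Total = $9,683.5671

$9,683.57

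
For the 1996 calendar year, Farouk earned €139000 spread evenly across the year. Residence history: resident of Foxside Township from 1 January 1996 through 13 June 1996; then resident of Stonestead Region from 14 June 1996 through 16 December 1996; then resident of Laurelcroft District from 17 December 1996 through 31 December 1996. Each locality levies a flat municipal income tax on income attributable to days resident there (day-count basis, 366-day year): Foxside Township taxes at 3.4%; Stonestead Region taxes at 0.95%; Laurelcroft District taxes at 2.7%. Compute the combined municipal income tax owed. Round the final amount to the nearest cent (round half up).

Foxside Township, 1 January – 13 June 1996: 165 days → €139000 × 3.4% × 165/366 = €2130.5738
Stonestead Region, 14 June – 16 December 1996: 186 days → €139000 × 0.95% × 186/366 = €671.0738
Laurelcroft District, 17 December – 31 December 1996: 15 days → €139000 × 2.7% × 15/366 = €153.8115
Total = €2955.4590

€2955.46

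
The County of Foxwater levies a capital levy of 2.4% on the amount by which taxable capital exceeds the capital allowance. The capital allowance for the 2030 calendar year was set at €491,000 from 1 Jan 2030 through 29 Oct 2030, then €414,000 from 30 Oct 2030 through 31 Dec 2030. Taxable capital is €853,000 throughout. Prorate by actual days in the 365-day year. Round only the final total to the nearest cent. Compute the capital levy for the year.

€9,006.97

1 Jan – 29 Oct 2030: 302 days, exemption €491,000 → (€853,000 − €491,000) × 2.4% × 302/365 = €7,188.4274
30 Oct – 31 Dec 2030: 63 days, exemption €414,000 → (€853,000 − €414,000) × 2.4% × 63/365 = €1,818.5425
Total = €9,006.9699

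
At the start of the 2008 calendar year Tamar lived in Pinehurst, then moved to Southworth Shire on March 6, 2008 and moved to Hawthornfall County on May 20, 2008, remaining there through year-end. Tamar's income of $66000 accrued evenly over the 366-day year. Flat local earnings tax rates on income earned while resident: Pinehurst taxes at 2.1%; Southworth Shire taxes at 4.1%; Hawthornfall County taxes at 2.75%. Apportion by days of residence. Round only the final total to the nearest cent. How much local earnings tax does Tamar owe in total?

$1921.39

Pinehurst, January 1 – March 5, 2008: 65 days → $66000 × 2.1% × 65/366 = $246.1475
Southworth Shire, March 6 – May 19, 2008: 75 days → $66000 × 4.1% × 75/366 = $554.5082
Hawthornfall County, May 20 – December 31, 2008: 226 days → $66000 × 2.75% × 226/366 = $1120.7377
Total = $1921.3934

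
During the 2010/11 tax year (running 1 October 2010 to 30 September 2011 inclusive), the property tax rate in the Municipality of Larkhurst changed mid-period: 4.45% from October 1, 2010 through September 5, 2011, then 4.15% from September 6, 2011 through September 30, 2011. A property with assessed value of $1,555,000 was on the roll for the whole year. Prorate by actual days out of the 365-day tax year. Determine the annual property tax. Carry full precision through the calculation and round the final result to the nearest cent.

$68,877.98

October 1, 2010 – September 5, 2011: 340 days at 4.45% → $1,555,000 × 4.45% × 340/365 = $64,457.9452
September 6 – September 30, 2011: 25 days at 4.15% → $1,555,000 × 4.15% × 25/365 = $4,420.0342
Total = $68,877.9795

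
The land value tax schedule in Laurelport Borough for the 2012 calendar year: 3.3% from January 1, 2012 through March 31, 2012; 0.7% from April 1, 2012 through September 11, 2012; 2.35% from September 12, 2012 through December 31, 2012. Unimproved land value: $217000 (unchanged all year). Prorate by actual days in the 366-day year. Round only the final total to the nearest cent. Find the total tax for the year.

January 1 – March 31, 2012: 91 days at 3.3% → $217000 × 3.3% × 91/366 = $1780.4672
April 1 – September 11, 2012: 164 days at 0.7% → $217000 × 0.7% × 164/366 = $680.6448
September 12 – December 31, 2012: 111 days at 2.35% → $217000 × 2.35% × 111/366 = $1546.5697
Total = $4007.6817

$4007.68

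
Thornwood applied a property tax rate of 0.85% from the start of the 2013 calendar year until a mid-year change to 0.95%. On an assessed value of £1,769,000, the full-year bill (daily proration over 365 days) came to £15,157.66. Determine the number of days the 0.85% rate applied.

340 days

Let d = days at the first rate; then 365 − d days at the second rate.
£1,769,000 × [0.85%·d + 0.95%·(365−d)] / 365 = £15,157.66
Solving gives d = 340, so the new rate took effect on 7 December 2013.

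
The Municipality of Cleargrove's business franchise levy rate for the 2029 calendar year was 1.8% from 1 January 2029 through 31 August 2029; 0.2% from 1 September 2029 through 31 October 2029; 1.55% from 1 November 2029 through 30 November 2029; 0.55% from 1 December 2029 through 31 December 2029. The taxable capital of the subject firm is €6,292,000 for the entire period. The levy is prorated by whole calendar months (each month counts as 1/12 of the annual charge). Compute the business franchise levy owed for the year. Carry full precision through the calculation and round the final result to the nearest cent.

1 January – 31 August 2029: 8 months at 1.8% → €6,292,000 × 1.8% × 8/12 = €75,504.0000
1 September – 31 October 2029: 2 months at 0.2% → €6,292,000 × 0.2% × 2/12 = €2,097.3333
1 November – 30 November 2029: 1 month at 1.55% → €6,292,000 × 1.55% × 1/12 = €8,127.1667
1 December – 31 December 2029: 1 month at 0.55% → €6,292,000 × 0.55% × 1/12 = €2,883.8333
Total = €88,612.3333

€88,612.33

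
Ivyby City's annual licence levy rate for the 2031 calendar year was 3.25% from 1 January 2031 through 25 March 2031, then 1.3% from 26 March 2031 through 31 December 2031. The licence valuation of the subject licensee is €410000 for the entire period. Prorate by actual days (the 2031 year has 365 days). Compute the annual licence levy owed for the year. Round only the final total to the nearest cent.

€7169.95

1 January – 25 March 2031: 84 days at 3.25% → €410000 × 3.25% × 84/365 = €3066.5753
26 March – 31 December 2031: 281 days at 1.3% → €410000 × 1.3% × 281/365 = €4103.3699
Total = €7169.9452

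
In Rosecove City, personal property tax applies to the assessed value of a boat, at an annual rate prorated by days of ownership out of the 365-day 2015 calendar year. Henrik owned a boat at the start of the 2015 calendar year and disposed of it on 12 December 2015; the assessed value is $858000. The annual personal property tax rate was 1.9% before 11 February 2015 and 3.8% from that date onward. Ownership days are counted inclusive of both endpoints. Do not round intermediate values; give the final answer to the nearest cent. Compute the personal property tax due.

1 January – 10 February 2015: 41 days at 1.9% → $858000 × 1.9% × 41/365 = $1831.1836
11 February – 12 December 2015: 305 days at 3.8% → $858000 × 3.8% × 305/365 = $27244.4384
Total = $29075.6219

$29075.62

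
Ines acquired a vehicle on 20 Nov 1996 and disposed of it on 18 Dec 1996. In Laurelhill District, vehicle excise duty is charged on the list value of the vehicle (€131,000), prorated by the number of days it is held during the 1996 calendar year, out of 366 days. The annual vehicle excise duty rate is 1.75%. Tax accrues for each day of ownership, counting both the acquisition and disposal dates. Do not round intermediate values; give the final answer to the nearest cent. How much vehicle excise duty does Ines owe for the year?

Days held (20 Nov – 18 Dec 1996): 29 out of 366
Tax = €131,000 × 1.75% × 29/366 = €181.6462

€181.65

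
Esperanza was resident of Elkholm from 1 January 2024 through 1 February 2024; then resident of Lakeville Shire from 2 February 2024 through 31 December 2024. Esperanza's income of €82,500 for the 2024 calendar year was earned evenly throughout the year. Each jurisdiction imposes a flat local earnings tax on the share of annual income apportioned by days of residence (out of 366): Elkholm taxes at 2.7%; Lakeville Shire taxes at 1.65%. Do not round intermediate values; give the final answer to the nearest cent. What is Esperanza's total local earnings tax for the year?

€1,436.99

Elkholm, 1 January – 1 February 2024: 32 days → €82,500 × 2.7% × 32/366 = €194.7541
Lakeville Shire, 2 February – 31 December 2024: 334 days → €82,500 × 1.65% × 334/366 = €1,242.2336
Total = €1,436.9877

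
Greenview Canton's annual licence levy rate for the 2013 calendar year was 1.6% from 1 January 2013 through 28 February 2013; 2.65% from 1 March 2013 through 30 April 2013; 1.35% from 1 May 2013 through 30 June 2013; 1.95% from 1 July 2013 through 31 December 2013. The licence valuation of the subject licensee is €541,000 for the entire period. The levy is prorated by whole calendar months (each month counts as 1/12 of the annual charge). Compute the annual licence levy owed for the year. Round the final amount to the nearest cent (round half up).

1 January – 28 February 2013: 2 months at 1.6% → €541,000 × 1.6% × 2/12 = €1,442.6667
1 March – 30 April 2013: 2 months at 2.65% → €541,000 × 2.65% × 2/12 = €2,389.4167
1 May – 30 June 2013: 2 months at 1.35% → €541,000 × 1.35% × 2/12 = €1,217.2500
1 July – 31 December 2013: 6 months at 1.95% → €541,000 × 1.95% × 6/12 = €5,274.7500
Total = €10,324.0833

€10,324.08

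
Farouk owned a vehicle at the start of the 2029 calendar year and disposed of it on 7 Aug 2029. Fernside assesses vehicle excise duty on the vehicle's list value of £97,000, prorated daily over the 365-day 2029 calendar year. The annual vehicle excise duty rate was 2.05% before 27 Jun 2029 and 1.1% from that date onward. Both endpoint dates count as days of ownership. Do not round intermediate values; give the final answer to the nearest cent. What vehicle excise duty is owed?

1 Jan – 26 Jun 2029: 177 days at 2.05% → £97,000 × 2.05% × 177/365 = £964.2863
27 Jun – 7 Aug 2029: 42 days at 1.1% → £97,000 × 1.1% × 42/365 = £122.7781
Total = £1,087.0644

£1,087.06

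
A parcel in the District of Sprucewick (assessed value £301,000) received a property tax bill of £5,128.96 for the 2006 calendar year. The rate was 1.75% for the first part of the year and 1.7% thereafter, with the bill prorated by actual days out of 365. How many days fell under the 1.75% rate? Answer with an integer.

Let d = days at the first rate; then 365 − d days at the second rate.
£301,000 × [1.75%·d + 1.7%·(365−d)] / 365 = £5,128.96
Solving gives d = 29, so the new rate took effect on January 30, 2006.

29 days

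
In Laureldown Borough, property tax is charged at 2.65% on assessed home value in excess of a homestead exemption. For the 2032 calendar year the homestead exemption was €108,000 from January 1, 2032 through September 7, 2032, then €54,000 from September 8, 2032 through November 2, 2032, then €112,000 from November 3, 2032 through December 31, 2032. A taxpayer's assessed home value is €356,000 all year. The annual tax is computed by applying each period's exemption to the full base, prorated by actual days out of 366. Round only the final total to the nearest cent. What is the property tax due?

€6,773.86

January 1 – September 7, 2032: 251 days, exemption €108,000 → (€356,000 − €108,000) × 2.65% × 251/366 = €4,507.0273
September 8 – November 2, 2032: 56 days, exemption €54,000 → (€356,000 − €54,000) × 2.65% × 56/366 = €1,224.5027
November 3 – December 31, 2032: 59 days, exemption €112,000 → (€356,000 − €112,000) × 2.65% × 59/366 = €1,042.3333
Total = €6,773.8634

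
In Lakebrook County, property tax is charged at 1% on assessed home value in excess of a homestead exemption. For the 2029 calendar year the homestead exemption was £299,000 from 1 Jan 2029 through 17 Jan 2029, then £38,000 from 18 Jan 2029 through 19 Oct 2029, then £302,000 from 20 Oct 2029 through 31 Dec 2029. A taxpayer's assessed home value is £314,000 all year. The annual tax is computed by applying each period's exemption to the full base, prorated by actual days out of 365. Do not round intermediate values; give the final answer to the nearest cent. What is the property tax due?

1 Jan – 17 Jan 2029: 17 days, exemption £299,000 → (£314,000 − £299,000) × 1% × 17/365 = £6.9863
18 Jan – 19 Oct 2029: 275 days, exemption £38,000 → (£314,000 − £38,000) × 1% × 275/365 = £2,079.4521
20 Oct – 31 Dec 2029: 73 days, exemption £302,000 → (£314,000 − £302,000) × 1% × 73/365 = £24.0000
Total = £2,110.4384

£2,110.44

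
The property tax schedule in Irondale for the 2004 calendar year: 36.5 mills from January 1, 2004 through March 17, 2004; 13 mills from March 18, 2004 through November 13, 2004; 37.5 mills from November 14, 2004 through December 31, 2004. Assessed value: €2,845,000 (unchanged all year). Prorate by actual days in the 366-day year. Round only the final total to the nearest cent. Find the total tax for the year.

January 1 – March 17, 2004: 77 days at 36.5 mills → €2,845,000 × 3.65% × 77/366 = €21,846.6462
March 18 – November 13, 2004: 241 days at 13 mills → €2,845,000 × 1.3% × 241/366 = €24,353.5109
November 14 – December 31, 2004: 48 days at 37.5 mills → €2,845,000 × 3.75% × 48/366 = €13,991.8033
Total = €60,191.9604

€60,191.96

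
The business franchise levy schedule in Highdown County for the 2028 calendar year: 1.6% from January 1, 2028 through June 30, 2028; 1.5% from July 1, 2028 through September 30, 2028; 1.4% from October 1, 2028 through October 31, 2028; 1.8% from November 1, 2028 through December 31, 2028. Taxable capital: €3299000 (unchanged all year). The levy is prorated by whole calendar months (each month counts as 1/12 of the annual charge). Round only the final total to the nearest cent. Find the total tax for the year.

€52509.08

January 1 – June 30, 2028: 6 months at 1.6% → €3299000 × 1.6% × 6/12 = €26392.0000
July 1 – September 30, 2028: 3 months at 1.5% → €3299000 × 1.5% × 3/12 = €12371.2500
October 1 – October 31, 2028: 1 month at 1.4% → €3299000 × 1.4% × 1/12 = €3848.8333
November 1 – December 31, 2028: 2 months at 1.8% → €3299000 × 1.8% × 2/12 = €9897.0000
Total = €52509.0833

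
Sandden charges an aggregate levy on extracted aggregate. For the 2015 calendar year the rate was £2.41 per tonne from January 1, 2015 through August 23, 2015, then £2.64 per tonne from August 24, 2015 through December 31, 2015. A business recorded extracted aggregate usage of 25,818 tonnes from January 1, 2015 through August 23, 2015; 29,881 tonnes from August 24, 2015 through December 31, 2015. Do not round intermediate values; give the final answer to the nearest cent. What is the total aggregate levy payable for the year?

January 1 – August 23, 2015: 25,818 tonnes at £2.41/tonne → £62,221.38
August 24 – December 31, 2015: 29,881 tonnes at £2.64/tonne → £78,885.84

£141,107.22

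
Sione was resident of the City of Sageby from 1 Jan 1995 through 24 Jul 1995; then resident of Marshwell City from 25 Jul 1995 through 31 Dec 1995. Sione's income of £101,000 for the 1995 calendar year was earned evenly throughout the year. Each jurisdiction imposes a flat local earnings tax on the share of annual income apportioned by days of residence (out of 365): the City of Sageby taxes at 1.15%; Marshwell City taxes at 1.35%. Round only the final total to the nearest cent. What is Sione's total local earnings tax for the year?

The City of Sageby, 1 Jan – 24 Jul 1995: 205 days → £101,000 × 1.15% × 205/365 = £652.3493
Marshwell City, 25 Jul – 31 Dec 1995: 160 days → £101,000 × 1.35% × 160/365 = £597.6986
Total = £1,250.0479

£1,250.05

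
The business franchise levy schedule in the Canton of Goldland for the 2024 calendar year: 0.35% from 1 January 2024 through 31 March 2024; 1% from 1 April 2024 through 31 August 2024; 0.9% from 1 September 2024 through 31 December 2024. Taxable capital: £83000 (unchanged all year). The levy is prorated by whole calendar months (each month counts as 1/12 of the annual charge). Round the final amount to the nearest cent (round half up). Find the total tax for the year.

£667.46

1 January – 31 March 2024: 3 months at 0.35% → £83000 × 0.35% × 3/12 = £72.6250
1 April – 31 August 2024: 5 months at 1% → £83000 × 1% × 5/12 = £345.8333
1 September – 31 December 2024: 4 months at 0.9% → £83000 × 0.9% × 4/12 = £249.0000
Total = £667.4583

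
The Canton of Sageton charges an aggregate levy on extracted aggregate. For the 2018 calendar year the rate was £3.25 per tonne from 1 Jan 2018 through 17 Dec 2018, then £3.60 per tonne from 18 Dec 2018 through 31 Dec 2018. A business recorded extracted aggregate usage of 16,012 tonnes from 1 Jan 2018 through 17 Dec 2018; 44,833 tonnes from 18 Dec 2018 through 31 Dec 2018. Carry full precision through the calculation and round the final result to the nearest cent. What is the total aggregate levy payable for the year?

£213,437.80

1 Jan – 17 Dec 2018: 16,012 tonnes at £3.25/tonne → £52,039.00
18 Dec – 31 Dec 2018: 44,833 tonnes at £3.60/tonne → £161,398.80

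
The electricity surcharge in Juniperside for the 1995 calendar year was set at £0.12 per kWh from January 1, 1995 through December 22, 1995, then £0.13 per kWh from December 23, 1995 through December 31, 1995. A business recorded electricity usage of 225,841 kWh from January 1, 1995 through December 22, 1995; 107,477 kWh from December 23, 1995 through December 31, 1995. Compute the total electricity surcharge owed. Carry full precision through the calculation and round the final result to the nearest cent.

£41072.93

January 1 – December 22, 1995: 225,841 kWh at £0.12/kWh → £27100.92
December 23 – December 31, 1995: 107,477 kWh at £0.13/kWh → £13972.01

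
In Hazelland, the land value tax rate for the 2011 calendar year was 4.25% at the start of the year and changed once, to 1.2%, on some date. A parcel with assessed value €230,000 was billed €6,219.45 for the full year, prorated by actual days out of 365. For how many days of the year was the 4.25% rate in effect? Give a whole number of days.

Let d = days at the first rate; then 365 − d days at the second rate.
€230,000 × [4.25%·d + 1.2%·(365−d)] / 365 = €6,219.45
Solving gives d = 180, so the new rate took effect on June 30, 2011.

180 days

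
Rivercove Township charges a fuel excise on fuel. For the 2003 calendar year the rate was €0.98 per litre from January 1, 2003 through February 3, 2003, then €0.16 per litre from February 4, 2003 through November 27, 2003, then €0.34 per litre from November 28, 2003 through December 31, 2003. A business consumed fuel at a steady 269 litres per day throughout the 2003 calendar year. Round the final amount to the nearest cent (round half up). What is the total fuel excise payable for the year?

January 1 – February 3, 2003: 34 days × 269 litres/day = 9,146 litres at €0.98/litre → €8963.08
February 4 – November 27, 2003: 297 days × 269 litres/day = 79,893 litres at €0.16/litre → €12782.88
November 28 – December 31, 2003: 34 days × 269 litres/day = 9,146 litres at €0.34/litre → €3109.64

€24855.60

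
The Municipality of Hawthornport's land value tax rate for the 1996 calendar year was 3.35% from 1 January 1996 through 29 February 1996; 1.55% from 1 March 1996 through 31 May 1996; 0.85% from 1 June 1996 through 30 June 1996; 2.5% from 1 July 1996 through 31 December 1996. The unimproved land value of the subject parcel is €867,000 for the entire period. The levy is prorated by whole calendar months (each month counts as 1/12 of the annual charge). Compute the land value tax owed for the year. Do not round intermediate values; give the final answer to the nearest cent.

1 January – 29 February 1996: 2 months at 3.35% → €867,000 × 3.35% × 2/12 = €4,840.7500
1 March – 31 May 1996: 3 months at 1.55% → €867,000 × 1.55% × 3/12 = €3,359.6250
1 June – 30 June 1996: 1 month at 0.85% → €867,000 × 0.85% × 1/12 = €614.1250
1 July – 31 December 1996: 6 months at 2.5% → €867,000 × 2.5% × 6/12 = €10,837.5000
Total = €19,652.0000

€19,652.00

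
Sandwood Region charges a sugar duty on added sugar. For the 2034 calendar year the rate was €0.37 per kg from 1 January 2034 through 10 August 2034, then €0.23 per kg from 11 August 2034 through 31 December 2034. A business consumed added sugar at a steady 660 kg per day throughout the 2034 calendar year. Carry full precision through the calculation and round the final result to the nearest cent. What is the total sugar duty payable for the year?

€75,919.80

1 January – 10 August 2034: 222 days × 660 kg/day = 146,520 kg at €0.37/kg → €54,212.40
11 August – 31 December 2034: 143 days × 660 kg/day = 94,380 kg at €0.23/kg → €21,707.40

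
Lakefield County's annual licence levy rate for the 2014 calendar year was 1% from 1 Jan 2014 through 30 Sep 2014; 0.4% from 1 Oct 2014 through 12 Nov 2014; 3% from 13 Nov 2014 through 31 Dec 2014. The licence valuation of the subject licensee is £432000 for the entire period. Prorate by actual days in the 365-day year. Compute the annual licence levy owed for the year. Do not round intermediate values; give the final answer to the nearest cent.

1 Jan – 30 Sep 2014: 273 days at 1% → £432000 × 1% × 273/365 = £3231.1233
1 Oct – 12 Nov 2014: 43 days at 0.4% → £432000 × 0.4% × 43/365 = £203.5726
13 Nov – 31 Dec 2014: 49 days at 3% → £432000 × 3% × 49/365 = £1739.8356
Total = £5174.5315

£5174.53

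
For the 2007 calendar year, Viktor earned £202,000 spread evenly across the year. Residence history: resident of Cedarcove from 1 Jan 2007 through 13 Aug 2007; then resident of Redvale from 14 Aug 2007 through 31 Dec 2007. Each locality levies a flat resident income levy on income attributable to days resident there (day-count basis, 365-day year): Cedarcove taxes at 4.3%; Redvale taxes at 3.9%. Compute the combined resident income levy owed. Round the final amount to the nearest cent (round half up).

Cedarcove, 1 Jan – 13 Aug 2007: 225 days → £202,000 × 4.3% × 225/365 = £5,354.3836
Redvale, 14 Aug – 31 Dec 2007: 140 days → £202,000 × 3.9% × 140/365 = £3,021.6986
Total = £8,376.0822

£8,376.08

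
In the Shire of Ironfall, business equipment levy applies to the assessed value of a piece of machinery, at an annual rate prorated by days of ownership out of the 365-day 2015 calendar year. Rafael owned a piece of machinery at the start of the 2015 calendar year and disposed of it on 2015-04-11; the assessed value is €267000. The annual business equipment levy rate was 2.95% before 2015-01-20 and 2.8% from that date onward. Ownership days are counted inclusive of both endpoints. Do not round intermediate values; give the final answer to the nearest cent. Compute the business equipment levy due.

€2089.55

2015-01-01 to 2015-01-19: 19 days at 2.95% → €267000 × 2.95% × 19/365 = €410.0096
2015-01-20 to 2015-04-11: 82 days at 2.8% → €267000 × 2.8% × 82/365 = €1679.5397
Total = €2089.5493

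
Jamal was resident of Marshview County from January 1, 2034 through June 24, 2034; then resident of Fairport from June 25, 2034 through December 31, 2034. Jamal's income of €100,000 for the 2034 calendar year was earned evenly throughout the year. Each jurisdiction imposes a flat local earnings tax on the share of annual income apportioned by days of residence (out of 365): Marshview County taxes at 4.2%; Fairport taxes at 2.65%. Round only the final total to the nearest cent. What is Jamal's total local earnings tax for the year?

€3,393.15

Marshview County, January 1 – June 24, 2034: 175 days → €100,000 × 4.2% × 175/365 = €2,013.6986
Fairport, June 25 – December 31, 2034: 190 days → €100,000 × 2.65% × 190/365 = €1,379.4521
Total = €3,393.1507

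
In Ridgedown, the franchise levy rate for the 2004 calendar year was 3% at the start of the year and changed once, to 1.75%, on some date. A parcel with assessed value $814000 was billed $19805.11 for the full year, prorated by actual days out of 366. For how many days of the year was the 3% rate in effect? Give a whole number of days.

Let d = days at the first rate; then 366 − d days at the second rate.
$814000 × [3%·d + 1.75%·(366−d)] / 366 = $19805.11
Solving gives d = 200, so the new rate took effect on 19 Jul 2004.

200 days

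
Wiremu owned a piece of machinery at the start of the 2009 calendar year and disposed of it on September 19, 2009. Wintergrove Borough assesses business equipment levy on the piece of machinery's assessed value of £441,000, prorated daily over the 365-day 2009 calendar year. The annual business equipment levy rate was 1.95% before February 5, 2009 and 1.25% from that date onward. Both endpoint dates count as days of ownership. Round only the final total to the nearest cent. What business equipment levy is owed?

January 1 – February 4, 2009: 35 days at 1.95% → £441,000 × 1.95% × 35/365 = £824.6096
February 5 – September 19, 2009: 227 days at 1.25% → £441,000 × 1.25% × 227/365 = £3,428.3219
Total = £4,252.9315

£4,252.93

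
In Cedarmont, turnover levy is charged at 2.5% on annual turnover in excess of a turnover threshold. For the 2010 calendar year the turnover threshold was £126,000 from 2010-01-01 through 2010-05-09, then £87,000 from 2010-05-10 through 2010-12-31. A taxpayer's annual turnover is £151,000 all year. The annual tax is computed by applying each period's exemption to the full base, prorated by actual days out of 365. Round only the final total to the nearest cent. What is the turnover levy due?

2010-01-01 to 2010-05-09: 129 days, exemption £126,000 → (£151,000 − £126,000) × 2.5% × 129/365 = £220.8904
2010-05-10 to 2010-12-31: 236 days, exemption £87,000 → (£151,000 − £87,000) × 2.5% × 236/365 = £1,034.5205
Total = £1,255.4110

£1,255.41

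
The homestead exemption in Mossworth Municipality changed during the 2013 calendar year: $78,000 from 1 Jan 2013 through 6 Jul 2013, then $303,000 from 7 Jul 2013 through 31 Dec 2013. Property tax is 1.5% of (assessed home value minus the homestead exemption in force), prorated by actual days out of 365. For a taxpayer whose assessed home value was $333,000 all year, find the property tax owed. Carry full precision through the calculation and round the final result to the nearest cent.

1 Jan – 6 Jul 2013: 187 days, exemption $78,000 → ($333,000 − $78,000) × 1.5% × 187/365 = $1,959.6575
7 Jul – 31 Dec 2013: 178 days, exemption $303,000 → ($333,000 − $303,000) × 1.5% × 178/365 = $219.4521
Total = $2,179.1096

$2,179.11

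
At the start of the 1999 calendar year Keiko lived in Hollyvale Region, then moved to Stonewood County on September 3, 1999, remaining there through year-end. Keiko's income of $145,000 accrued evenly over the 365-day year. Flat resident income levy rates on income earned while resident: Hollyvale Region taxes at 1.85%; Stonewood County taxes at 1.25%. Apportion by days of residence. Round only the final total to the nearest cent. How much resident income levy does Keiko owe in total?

$2,396.47

Hollyvale Region, January 1 – September 2, 1999: 245 days → $145,000 × 1.85% × 245/365 = $1,800.5822
Stonewood County, September 3 – December 31, 1999: 120 days → $145,000 × 1.25% × 120/365 = $595.8904
Total = $2,396.4726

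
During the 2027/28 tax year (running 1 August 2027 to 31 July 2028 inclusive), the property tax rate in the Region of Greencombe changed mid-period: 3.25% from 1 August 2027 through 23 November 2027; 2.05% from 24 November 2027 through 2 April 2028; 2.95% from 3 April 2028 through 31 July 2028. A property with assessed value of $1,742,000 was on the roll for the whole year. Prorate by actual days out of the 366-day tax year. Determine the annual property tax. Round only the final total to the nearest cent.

$47,419.52

1 August – 23 November 2027: 115 days at 3.25% → $1,742,000 × 3.25% × 115/366 = $17,788.8661
24 November 2027 – 2 April 2028: 131 days at 2.05% → $1,742,000 × 2.05% × 131/366 = $12,781.8060
3 April – 31 July 2028: 120 days at 2.95% → $1,742,000 × 2.95% × 120/366 = $16,848.8525
Total = $47,419.5246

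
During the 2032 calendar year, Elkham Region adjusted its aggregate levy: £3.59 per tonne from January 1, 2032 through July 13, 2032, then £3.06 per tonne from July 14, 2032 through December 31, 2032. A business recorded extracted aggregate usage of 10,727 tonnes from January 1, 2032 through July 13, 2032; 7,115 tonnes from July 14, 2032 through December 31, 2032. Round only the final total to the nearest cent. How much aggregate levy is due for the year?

£60,281.83

January 1 – July 13, 2032: 10,727 tonnes at £3.59/tonne → £38,509.93
July 14 – December 31, 2032: 7,115 tonnes at £3.06/tonne → £21,771.90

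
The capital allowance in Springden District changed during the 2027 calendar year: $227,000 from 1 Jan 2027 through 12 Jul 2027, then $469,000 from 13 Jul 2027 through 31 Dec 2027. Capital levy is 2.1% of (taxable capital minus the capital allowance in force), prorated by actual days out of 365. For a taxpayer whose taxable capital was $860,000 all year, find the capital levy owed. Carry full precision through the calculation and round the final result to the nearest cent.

$10,898.19

1 Jan – 12 Jul 2027: 193 days, exemption $227,000 → ($860,000 − $227,000) × 2.1% × 193/365 = $7,028.9014
13 Jul – 31 Dec 2027: 172 days, exemption $469,000 → ($860,000 − $469,000) × 2.1% × 172/365 = $3,869.2932
Total = $10,898.1945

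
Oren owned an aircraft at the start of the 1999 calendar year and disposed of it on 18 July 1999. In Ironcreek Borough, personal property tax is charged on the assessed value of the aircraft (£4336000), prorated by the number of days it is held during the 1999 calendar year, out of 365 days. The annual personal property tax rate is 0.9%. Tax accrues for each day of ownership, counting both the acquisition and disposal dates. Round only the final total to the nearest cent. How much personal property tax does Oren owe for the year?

Days held (1 January – 18 July 1999): 199 out of 365
Tax = £4336000 × 0.9% × 199/365 = £21276.0986

£21276.10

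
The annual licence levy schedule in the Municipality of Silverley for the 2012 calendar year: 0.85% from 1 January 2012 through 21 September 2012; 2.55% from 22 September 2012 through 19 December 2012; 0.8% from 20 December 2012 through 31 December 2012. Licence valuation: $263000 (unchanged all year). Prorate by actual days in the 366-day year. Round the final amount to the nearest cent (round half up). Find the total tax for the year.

1 January – 21 September 2012: 265 days at 0.85% → $263000 × 0.85% × 265/366 = $1618.5997
22 September – 19 December 2012: 89 days at 2.55% → $263000 × 2.55% × 89/366 = $1630.8156
20 December – 31 December 2012: 12 days at 0.8% → $263000 × 0.8% × 12/366 = $68.9836
Total = $3318.3989

$3318.40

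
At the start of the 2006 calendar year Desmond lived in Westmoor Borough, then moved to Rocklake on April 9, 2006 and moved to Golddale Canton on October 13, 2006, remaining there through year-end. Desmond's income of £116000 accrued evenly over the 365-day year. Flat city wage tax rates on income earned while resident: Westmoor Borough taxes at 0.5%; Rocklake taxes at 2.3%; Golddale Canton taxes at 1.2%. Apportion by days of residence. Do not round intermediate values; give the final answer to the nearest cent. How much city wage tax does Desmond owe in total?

Westmoor Borough, January 1 – April 8, 2006: 98 days → £116000 × 0.5% × 98/365 = £155.7260
Rocklake, April 9 – October 12, 2006: 187 days → £116000 × 2.3% × 187/365 = £1366.8932
Golddale Canton, October 13 – December 31, 2006: 80 days → £116000 × 1.2% × 80/365 = £305.0959
Total = £1827.7151

£1827.72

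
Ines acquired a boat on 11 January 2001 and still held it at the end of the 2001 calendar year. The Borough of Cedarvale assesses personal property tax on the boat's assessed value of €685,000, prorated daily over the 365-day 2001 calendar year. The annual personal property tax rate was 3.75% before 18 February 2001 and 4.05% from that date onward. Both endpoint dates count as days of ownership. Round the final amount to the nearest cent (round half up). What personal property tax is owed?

11 January – 17 February 2001: 38 days at 3.75% → €685,000 × 3.75% × 38/365 = €2,674.3151
18 February – 31 December 2001: 317 days at 4.05% → €685,000 × 4.05% × 317/365 = €24,094.1712
Total = €26,768.4863

€26,768.49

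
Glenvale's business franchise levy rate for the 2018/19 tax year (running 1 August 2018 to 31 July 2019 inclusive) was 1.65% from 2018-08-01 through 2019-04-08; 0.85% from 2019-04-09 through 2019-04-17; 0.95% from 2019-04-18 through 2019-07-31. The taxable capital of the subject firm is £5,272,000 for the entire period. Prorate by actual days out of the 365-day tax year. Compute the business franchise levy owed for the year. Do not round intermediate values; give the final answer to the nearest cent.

£75,331.82

2018-08-01 to 2019-04-08: 251 days at 1.65% → £5,272,000 × 1.65% × 251/365 = £59,819.1452
2019-04-09 to 2019-04-17: 9 days at 0.85% → £5,272,000 × 0.85% × 9/365 = £1,104.9534
2019-04-18 to 2019-07-31: 105 days at 0.95% → £5,272,000 × 0.95% × 105/365 = £14,407.7260
Total = £75,331.8247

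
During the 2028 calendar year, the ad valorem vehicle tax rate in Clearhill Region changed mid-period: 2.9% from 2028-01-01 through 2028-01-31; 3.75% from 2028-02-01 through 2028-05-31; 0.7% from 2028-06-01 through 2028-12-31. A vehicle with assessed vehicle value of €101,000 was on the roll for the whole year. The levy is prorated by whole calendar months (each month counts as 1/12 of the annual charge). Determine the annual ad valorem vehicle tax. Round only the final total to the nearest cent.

€1,919.00

2028-01-01 to 2028-01-31: 1 month at 2.9% → €101,000 × 2.9% × 1/12 = €244.0833
2028-02-01 to 2028-05-31: 4 months at 3.75% → €101,000 × 3.75% × 4/12 = €1,262.5000
2028-06-01 to 2028-12-31: 7 months at 0.7% → €101,000 × 0.7% × 7/12 = €412.4167
Total = €1,919.0000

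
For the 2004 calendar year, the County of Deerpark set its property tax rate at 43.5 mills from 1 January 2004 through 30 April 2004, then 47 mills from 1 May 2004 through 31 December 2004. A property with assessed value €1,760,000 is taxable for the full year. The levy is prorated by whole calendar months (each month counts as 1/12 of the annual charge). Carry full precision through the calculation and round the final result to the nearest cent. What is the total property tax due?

€80,666.67

1 January – 30 April 2004: 4 months at 43.5 mills → €1,760,000 × 4.35% × 4/12 = €25,520.0000
1 May – 31 December 2004: 8 months at 47 mills → €1,760,000 × 4.7% × 8/12 = €55,146.6667
Total = €80,666.6667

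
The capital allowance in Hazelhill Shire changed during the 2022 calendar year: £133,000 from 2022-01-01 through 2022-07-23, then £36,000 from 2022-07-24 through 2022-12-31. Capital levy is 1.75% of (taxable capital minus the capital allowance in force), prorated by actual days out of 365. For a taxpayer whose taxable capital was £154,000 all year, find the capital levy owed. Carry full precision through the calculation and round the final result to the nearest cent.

2022-01-01 to 2022-07-23: 204 days, exemption £133,000 → (£154,000 − £133,000) × 1.75% × 204/365 = £205.3973
2022-07-24 to 2022-12-31: 161 days, exemption £36,000 → (£154,000 − £36,000) × 1.75% × 161/365 = £910.8630
Total = £1,116.2603

£1,116.26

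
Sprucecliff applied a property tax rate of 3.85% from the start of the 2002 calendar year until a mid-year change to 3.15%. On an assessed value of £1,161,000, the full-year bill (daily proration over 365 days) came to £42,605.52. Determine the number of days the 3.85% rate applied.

Let d = days at the first rate; then 365 − d days at the second rate.
£1,161,000 × [3.85%·d + 3.15%·(365−d)] / 365 = £42,605.52
Solving gives d = 271, so the new rate took effect on September 29, 2002.

271 days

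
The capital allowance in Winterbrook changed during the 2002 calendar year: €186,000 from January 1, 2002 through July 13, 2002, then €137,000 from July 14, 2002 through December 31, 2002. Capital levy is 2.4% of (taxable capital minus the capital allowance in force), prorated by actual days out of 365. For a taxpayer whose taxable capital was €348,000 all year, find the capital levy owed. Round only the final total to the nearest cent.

€4,438.95

January 1 – July 13, 2002: 194 days, exemption €186,000 → (€348,000 − €186,000) × 2.4% × 194/365 = €2,066.4986
July 14 – December 31, 2002: 171 days, exemption €137,000 → (€348,000 − €137,000) × 2.4% × 171/365 = €2,372.4493
Total = €4,438.9479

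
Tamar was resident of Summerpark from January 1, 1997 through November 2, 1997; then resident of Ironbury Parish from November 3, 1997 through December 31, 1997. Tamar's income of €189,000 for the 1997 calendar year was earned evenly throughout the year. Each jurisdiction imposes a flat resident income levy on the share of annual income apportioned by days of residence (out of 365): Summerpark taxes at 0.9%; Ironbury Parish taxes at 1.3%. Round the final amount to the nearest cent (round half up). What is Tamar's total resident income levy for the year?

€1,823.20

Summerpark, January 1 – November 2, 1997: 306 days → €189,000 × 0.9% × 306/365 = €1,426.0438
Ironbury Parish, November 3 – December 31, 1997: 59 days → €189,000 × 1.3% × 59/365 = €397.1589
Total = €1,823.2027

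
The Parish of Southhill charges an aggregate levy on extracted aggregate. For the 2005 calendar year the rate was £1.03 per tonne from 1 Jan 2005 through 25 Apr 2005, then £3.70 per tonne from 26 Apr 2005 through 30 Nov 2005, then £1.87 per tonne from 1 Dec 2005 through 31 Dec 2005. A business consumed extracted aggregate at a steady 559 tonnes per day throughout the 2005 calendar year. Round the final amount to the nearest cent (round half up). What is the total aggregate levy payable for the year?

£551,576.48

1 Jan – 25 Apr 2005: 115 days × 559 tonnes/day = 64,285 tonnes at £1.03/tonne → £66,213.55
26 Apr – 30 Nov 2005: 219 days × 559 tonnes/day = 122,421 tonnes at £3.70/tonne → £452,957.70
1 Dec – 31 Dec 2005: 31 days × 559 tonnes/day = 17,329 tonnes at £1.87/tonne → £32,405.23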